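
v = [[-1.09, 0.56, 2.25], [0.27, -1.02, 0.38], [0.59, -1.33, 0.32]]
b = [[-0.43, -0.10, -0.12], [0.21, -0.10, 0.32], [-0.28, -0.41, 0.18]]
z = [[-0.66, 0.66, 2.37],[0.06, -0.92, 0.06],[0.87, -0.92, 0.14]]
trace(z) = -1.44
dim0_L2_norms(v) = [1.27, 1.77, 2.3]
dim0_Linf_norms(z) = [0.87, 0.92, 2.37]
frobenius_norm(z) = 2.99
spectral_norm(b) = 0.63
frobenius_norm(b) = 0.80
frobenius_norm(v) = 3.17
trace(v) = -1.79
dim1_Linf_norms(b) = [0.43, 0.32, 0.41]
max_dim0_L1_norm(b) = 0.92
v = z + b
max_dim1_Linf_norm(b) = 0.43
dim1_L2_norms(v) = [2.56, 1.12, 1.49]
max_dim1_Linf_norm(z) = 2.37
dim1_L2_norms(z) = [2.55, 0.92, 1.27]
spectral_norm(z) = 2.59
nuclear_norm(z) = 4.51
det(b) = -0.02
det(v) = 0.43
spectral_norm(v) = 2.58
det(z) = 1.84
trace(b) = -0.35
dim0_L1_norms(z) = [1.59, 2.5, 2.57]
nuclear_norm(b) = 1.19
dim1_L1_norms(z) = [3.69, 1.04, 1.93]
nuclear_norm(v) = 4.51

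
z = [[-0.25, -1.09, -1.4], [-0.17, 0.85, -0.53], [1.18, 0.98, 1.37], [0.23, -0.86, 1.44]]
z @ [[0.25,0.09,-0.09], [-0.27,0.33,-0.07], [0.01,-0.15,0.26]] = [[0.22, -0.17, -0.27], [-0.28, 0.34, -0.18], [0.04, 0.22, 0.18], [0.30, -0.48, 0.41]]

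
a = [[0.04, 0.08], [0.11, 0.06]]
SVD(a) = [[-0.55, -0.83],[-0.83, 0.55]] @ diag([0.14772639841726676, 0.043323333328161254]) @ [[-0.77, -0.64], [0.64, -0.77]]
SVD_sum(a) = [[0.06, 0.05],[0.09, 0.08]] + [[-0.02, 0.03], [0.02, -0.02]]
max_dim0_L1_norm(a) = 0.15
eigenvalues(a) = [-0.04, 0.14]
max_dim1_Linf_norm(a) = 0.11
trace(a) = 0.10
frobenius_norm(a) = 0.15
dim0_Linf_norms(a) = [0.11, 0.08]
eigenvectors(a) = [[-0.69, -0.61], [0.73, -0.79]]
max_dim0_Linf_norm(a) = 0.11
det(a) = -0.01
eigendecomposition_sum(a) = [[-0.02, 0.02], [0.03, -0.02]] + [[0.06, 0.06], [0.08, 0.08]]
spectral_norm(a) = 0.15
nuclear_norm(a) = 0.19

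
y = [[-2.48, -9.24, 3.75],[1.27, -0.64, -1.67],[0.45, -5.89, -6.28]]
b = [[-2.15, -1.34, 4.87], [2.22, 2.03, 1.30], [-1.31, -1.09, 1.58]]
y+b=[[-4.63, -10.58, 8.62], [3.49, 1.39, -0.37], [-0.86, -6.98, -4.7]]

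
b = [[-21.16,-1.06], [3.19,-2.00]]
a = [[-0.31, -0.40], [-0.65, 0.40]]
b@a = [[7.25,8.04],  [0.31,-2.08]]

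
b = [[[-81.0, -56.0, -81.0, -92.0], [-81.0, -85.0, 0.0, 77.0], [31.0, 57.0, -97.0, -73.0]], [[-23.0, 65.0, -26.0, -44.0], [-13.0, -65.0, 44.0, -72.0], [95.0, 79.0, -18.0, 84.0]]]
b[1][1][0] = -13.0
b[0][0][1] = -56.0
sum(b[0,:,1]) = -84.0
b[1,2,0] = 95.0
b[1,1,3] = -72.0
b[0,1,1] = -85.0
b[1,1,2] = 44.0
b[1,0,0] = -23.0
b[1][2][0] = 95.0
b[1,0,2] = -26.0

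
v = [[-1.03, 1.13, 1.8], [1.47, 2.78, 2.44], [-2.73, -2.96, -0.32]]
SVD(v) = [[0.20, -0.76, -0.62],[0.7, -0.32, 0.63],[-0.68, -0.56, 0.47]] @ diag([5.490465809621989, 2.7063972443330977, 0.5174931393150568]) @ [[0.49, 0.77, 0.42], [0.68, -0.03, -0.73], [0.55, -0.64, 0.54]]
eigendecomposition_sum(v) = [[-0.67+0.00j, (0.43-0j), 0.28-0.00j], [0.54-0.00j, -0.35+0.00j, -0.22+0.00j], [-0.41+0.00j, (0.26-0j), (0.17-0j)]] + [[-0.18+0.42j,0.35+0.68j,0.76+0.21j],  [0.46+0.84j,(1.57+0.31j),1.33-0.98j],  [(-1.16-0.3j),(-1.61+1.16j),-0.24+2.04j]] + [[(-0.18-0.42j), (0.35-0.68j), (0.76-0.21j)], [(0.46-0.84j), 1.57-0.31j, 1.33+0.98j], [-1.16+0.30j, -1.61-1.16j, -0.24-2.04j]]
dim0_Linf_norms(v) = [2.73, 2.96, 2.44]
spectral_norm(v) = 5.49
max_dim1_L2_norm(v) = 4.04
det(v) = -7.69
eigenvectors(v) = [[0.70+0.00j, (0.04-0.28j), 0.04+0.28j], [(-0.57+0j), -0.41-0.44j, (-0.41+0.44j)], [(0.43+0j), 0.75+0.00j, 0.75-0.00j]]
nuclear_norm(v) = 8.71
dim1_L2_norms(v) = [2.36, 3.98, 4.04]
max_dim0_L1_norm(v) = 6.87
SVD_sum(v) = [[0.55, 0.85, 0.47], [1.89, 2.96, 1.62], [-1.82, -2.86, -1.57]] + [[-1.40, 0.07, 1.5], [-0.6, 0.03, 0.64], [-1.04, 0.05, 1.11]] + [[-0.17,0.21,-0.17], [0.18,-0.21,0.18], [0.13,-0.16,0.13]]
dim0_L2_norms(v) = [3.27, 4.22, 3.05]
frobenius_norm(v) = 6.14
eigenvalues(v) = [(-0.85+0j), (1.14+2.77j), (1.14-2.77j)]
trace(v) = 1.43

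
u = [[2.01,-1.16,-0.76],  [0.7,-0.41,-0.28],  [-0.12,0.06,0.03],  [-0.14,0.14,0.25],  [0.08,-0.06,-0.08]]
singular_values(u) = [2.61, 0.19, 0.0]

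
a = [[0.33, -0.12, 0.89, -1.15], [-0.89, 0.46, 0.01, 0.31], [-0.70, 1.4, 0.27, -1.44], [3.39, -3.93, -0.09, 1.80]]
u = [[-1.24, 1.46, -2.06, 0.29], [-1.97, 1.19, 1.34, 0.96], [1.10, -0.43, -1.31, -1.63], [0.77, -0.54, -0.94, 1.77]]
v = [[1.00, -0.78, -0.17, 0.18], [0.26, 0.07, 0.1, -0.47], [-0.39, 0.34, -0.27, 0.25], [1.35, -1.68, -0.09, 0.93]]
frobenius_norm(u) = 5.17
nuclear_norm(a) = 8.23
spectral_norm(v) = 2.68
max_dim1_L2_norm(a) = 5.49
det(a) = 0.01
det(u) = 0.17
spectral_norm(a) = 5.88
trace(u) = 0.41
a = u @ v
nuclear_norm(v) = 3.78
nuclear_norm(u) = 8.80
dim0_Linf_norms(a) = [3.39, 3.93, 0.89, 1.8]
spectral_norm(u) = 3.65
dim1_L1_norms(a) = [2.49, 1.67, 3.81, 9.21]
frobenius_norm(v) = 2.81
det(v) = -0.00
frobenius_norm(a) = 6.17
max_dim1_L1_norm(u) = 5.46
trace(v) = 1.73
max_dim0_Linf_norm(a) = 3.93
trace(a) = 2.86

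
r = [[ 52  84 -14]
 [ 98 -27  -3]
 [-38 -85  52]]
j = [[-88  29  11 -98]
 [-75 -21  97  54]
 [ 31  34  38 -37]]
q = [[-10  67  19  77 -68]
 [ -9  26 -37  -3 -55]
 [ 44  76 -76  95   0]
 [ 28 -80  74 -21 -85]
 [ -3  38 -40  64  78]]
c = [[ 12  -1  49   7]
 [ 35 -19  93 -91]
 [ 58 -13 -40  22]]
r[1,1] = -27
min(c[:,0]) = 12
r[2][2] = 52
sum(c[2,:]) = 27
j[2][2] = 38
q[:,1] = [67, 26, 76, -80, 38]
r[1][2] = -3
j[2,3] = -37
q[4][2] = -40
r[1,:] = [98, -27, -3]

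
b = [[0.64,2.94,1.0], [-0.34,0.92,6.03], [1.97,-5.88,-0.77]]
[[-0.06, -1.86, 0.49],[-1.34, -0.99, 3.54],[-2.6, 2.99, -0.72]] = b @ [[-0.72, -0.19, -0.14], [0.24, -0.56, 0.0], [-0.30, -0.09, 0.58]]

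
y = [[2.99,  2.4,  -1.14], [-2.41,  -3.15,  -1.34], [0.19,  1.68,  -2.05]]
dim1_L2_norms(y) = [4.0, 4.19, 2.66]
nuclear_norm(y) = 9.50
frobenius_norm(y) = 6.37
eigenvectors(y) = [[(-0.91+0j), 0.26+0.23j, 0.26-0.23j],[0.39+0.00j, -0.72+0.00j, -0.72-0.00j],[(0.12+0j), 0.06+0.60j, 0.06-0.60j]]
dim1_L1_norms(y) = [6.53, 6.9, 3.92]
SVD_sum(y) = [[2.54, 2.88, -0.29], [-2.53, -2.88, 0.29], [1.01, 1.15, -0.11]] + [[-0.12,0.03,-0.74], [-0.25,0.07,-1.55], [-0.33,0.09,-2.03]] + [[0.57, -0.51, -0.11], [0.37, -0.34, -0.07], [-0.49, 0.44, 0.1]]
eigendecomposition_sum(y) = [[2.33+0.00j, 0.78+0.00j, -0.89+0.00j], [-0.99-0.00j, -0.33-0.00j, (0.38-0j)], [(-0.29-0j), -0.10-0.00j, 0.11-0.00j]] + [[(0.33+0.15j), 0.81+0.12j, -0.13+0.78j], [(-0.71+0.22j), -1.41+0.92j, -0.86-1.37j], [0.24+0.58j, 0.89+1.11j, -1.08+0.83j]] + [[0.33-0.15j,(0.81-0.12j),-0.13-0.78j],[(-0.71-0.22j),(-1.41-0.92j),(-0.86+1.37j)],[(0.24-0.58j),0.89-1.11j,(-1.08-0.83j)]]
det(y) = 17.50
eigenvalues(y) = [(2.11+0j), (-2.16+1.9j), (-2.16-1.9j)]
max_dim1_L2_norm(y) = 4.19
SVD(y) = [[-0.68, -0.28, -0.68], [0.68, -0.58, -0.44], [-0.27, -0.76, 0.59]] @ diag([5.655394260840392, 2.6998463736388807, 1.1464053878111964]) @ [[-0.66, -0.75, 0.07], [0.16, -0.04, 0.99], [-0.74, 0.66, 0.15]]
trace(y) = -2.21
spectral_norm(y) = 5.66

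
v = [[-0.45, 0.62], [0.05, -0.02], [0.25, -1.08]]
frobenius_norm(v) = 1.35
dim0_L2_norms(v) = [0.52, 1.25]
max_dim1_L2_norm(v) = 1.11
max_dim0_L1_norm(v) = 1.72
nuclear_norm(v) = 1.58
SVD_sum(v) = [[-0.26,0.69], [0.01,-0.03], [0.38,-1.03]] + [[-0.19, -0.07], [0.04, 0.01], [-0.13, -0.05]]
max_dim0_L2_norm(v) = 1.25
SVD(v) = [[-0.56, 0.82],[0.03, -0.16],[0.83, 0.55]] @ diag([1.3246184786758668, 0.2531519029168707]) @ [[0.35, -0.94], [-0.94, -0.35]]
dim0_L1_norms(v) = [0.75, 1.72]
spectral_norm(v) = 1.32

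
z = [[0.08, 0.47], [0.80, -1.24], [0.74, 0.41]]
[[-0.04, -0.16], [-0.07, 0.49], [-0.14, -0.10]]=z @ [[-0.16, 0.06], [-0.05, -0.36]]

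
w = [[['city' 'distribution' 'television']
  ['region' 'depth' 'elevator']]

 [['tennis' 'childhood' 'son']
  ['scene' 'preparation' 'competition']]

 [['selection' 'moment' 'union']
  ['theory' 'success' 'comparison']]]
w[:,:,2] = [['television', 'elevator'], ['son', 'competition'], ['union', 'comparison']]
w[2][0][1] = 'moment'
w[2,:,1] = ['moment', 'success']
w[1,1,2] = 'competition'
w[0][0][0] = 'city'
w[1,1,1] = 'preparation'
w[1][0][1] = 'childhood'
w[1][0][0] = 'tennis'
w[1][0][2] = 'son'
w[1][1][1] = 'preparation'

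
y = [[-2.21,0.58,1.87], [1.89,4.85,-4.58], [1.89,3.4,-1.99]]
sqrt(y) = [[(0.28+1.54j), 0.23+0.36j, 0.52-1.10j], [0.56-0.67j, 2.47-0.16j, -1.48+0.48j], [(0.58-0.54j), (1.12-0.13j), (0.24+0.39j)]]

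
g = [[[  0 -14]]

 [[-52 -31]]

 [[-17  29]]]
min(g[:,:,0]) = -52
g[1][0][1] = -31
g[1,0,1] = -31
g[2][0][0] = -17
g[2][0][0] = -17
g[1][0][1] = -31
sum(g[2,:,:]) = 12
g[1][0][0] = -52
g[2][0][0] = -17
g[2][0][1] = 29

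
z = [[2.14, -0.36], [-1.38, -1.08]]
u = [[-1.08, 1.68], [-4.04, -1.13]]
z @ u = [[-0.86,4.00], [5.85,-1.10]]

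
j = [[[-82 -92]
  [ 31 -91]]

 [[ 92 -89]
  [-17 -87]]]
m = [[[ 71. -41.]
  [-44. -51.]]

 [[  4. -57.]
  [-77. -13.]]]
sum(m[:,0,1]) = -98.0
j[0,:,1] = [-92, -91]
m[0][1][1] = -51.0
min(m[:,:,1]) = -57.0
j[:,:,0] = [[-82, 31], [92, -17]]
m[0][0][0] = 71.0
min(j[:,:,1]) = -92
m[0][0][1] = -41.0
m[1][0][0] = 4.0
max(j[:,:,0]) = 92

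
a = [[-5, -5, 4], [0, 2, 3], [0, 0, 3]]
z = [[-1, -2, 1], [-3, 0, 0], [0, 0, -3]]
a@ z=[[20, 10, -17], [-6, 0, -9], [0, 0, -9]]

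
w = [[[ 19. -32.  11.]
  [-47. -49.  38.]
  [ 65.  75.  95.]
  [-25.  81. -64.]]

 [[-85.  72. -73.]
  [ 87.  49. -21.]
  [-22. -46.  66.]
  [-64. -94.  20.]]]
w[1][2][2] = 66.0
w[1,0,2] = -73.0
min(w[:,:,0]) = -85.0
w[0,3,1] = 81.0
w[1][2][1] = -46.0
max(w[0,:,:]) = 95.0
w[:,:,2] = [[11.0, 38.0, 95.0, -64.0], [-73.0, -21.0, 66.0, 20.0]]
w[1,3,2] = 20.0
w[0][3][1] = 81.0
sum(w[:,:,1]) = 56.0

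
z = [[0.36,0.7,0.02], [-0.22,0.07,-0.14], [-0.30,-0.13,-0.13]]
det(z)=0.001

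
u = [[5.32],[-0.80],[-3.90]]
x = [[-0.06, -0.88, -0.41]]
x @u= [[1.98]]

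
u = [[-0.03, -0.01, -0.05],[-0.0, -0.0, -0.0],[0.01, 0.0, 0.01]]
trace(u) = -0.02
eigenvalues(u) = [(-0.01+0.01j), (-0.01-0.01j), (-0+0j)]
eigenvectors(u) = [[0.91+0.00j, (0.91-0j), (0.41+0j)],[0j, 0.00-0.00j, 0.82+0.00j],[(-0.37-0.18j), -0.37+0.18j, -0.41+0.00j]]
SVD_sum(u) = [[-0.03, -0.01, -0.05], [0.0, 0.00, 0.0], [0.01, 0.0, 0.01]] + [[0.0, -0.0, -0.0], [0.00, 0.0, 0.0], [0.0, -0.00, -0.0]] + [[0.00, 0.00, 0.0], [0.00, 0.00, -0.0], [0.0, 0.00, 0.0]]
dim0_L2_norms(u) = [0.03, 0.01, 0.05]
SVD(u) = [[-0.97, -0.22, 0.00], [0.0, 0.0, -1.00], [0.22, -0.97, 0.0]] @ diag([0.06069359177120122, 0.004035829271757564, 0.0]) @ [[0.52, 0.16, 0.84], [-0.75, 0.55, 0.36], [-0.41, -0.82, 0.41]]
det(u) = 0.00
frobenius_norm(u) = 0.06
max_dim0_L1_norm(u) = 0.06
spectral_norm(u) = 0.06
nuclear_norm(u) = 0.06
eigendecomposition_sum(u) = [[(-0.02-0j), -0.00-0.01j, -0.02-0.02j], [-0.00+0.00j, -0.00+0.00j, -0.00+0.00j], [0.00+0.00j, 0.00+0.00j, (0.01+0.01j)]] + [[(-0.02+0j), (-0+0.01j), -0.02+0.02j], [-0j, -0j, -0j], [(0.01-0j), (-0-0j), 0.01-0.01j]] + [[-0.00+0.00j, (-0+0j), (-0+0j)], [-0.00+0.00j, (-0+0j), -0.00+0.00j], [-0.00+0.00j, 0.00-0.00j, -0.00+0.00j]]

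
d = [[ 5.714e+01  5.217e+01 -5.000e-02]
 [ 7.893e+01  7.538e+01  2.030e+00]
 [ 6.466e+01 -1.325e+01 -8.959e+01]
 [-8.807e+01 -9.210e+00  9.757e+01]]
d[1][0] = 78.93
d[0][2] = -0.05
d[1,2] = 2.03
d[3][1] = -9.21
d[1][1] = 75.38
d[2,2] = -89.59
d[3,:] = [-88.07, -9.21, 97.57]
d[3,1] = -9.21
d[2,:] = [64.66, -13.25, -89.59]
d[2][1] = -13.25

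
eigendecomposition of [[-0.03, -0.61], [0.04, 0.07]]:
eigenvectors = [[(-0.97+0j),  (-0.97-0j)], [0.08+0.24j,  (0.08-0.24j)]]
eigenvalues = [(0.02+0.15j), (0.02-0.15j)]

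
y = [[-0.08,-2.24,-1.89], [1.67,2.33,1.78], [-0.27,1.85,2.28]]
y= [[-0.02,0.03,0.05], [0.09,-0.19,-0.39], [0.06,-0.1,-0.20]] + [[-0.06, -2.27, -1.94],[1.58, 2.52, 2.17],[-0.33, 1.95, 2.48]]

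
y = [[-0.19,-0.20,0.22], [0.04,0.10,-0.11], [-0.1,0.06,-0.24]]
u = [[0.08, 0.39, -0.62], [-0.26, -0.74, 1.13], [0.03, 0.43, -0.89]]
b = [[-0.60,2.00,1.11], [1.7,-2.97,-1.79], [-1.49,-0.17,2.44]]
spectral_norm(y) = 0.42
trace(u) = -1.55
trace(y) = -0.33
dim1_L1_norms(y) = [0.61, 0.25, 0.4]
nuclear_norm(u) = 2.03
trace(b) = -1.13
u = b @ y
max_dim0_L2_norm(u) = 1.57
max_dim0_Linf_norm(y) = 0.24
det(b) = -3.66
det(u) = -0.01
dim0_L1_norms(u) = [0.37, 1.56, 2.64]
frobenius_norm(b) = 5.36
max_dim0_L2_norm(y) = 0.34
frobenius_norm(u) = 1.85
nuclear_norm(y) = 0.65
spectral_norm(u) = 1.84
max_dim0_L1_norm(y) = 0.57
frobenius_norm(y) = 0.47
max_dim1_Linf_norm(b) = 2.97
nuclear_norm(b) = 7.42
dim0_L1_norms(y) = [0.33, 0.36, 0.57]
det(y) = 0.00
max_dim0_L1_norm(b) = 5.34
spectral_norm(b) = 4.86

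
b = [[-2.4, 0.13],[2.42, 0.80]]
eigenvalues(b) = [-2.5, 0.9]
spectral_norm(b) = 3.44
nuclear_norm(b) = 4.09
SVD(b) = [[-0.68, 0.73], [0.73, 0.68]] @ diag([3.4426709712902572, 0.6490890412226957]) @ [[0.99, 0.14], [-0.14, 0.99]]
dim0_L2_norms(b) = [3.41, 0.81]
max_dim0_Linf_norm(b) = 2.42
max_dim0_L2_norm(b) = 3.41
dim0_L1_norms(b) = [4.82, 0.93]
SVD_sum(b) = [[-2.33, -0.34], [2.48, 0.36]] + [[-0.07, 0.47], [-0.06, 0.44]]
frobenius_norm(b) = 3.50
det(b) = -2.23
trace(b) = -1.60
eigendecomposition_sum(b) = [[-2.43, 0.10], [1.78, -0.07]] + [[0.03, 0.03], [0.64, 0.87]]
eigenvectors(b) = [[-0.81, -0.04],[0.59, -1.0]]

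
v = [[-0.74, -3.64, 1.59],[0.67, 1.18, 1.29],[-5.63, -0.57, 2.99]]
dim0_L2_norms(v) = [5.72, 3.87, 3.62]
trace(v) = 3.43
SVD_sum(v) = [[-1.99,-0.67,1.19], [0.2,0.07,-0.12], [-5.17,-1.75,3.09]] + [[1.06, -3.04, 0.05],[-0.29, 0.83, -0.01],[-0.42, 1.2, -0.02]] + [[0.19, 0.07, 0.36], [0.75, 0.29, 1.42], [-0.04, -0.02, -0.08]]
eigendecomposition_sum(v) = [[(-0.47+1.64j),-1.67+0.19j,0.89+0.08j], [0.85+0.52j,-0.16+0.96j,0.19-0.48j], [(-1.91+0.98j),-1.60-1.36j,0.69+0.89j]] + [[(-0.47-1.64j), (-1.67-0.19j), 0.89-0.08j], [0.85-0.52j, -0.16-0.96j, (0.19+0.48j)], [-1.91-0.98j, (-1.6+1.36j), (0.69-0.89j)]] + [[(0.21+0j), -0.31-0.00j, -0.19-0.00j], [(-1.02-0j), (1.49+0j), 0.92+0.00j], [(-1.81-0j), 2.64+0.00j, (1.62+0j)]]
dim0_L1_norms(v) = [7.04, 5.39, 5.87]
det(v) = 40.53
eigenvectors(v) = [[(-0.4+0.43j), (-0.4-0.43j), -0.10+0.00j], [(0.18+0.29j), 0.18-0.29j, 0.49+0.00j], [(-0.74+0j), (-0.74-0j), 0.87+0.00j]]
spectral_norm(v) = 6.72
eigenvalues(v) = [(0.05+3.49j), (0.05-3.49j), (3.32+0j)]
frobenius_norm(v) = 7.80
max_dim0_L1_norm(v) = 7.04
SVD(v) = [[-0.36, -0.90, 0.24], [0.04, 0.25, 0.97], [-0.93, 0.36, -0.05]] @ diag([6.7239280325653805, 3.5674365568698376, 1.6896118564895646]) @ [[0.82, 0.28, -0.49], [-0.33, 0.94, -0.01], [0.46, 0.17, 0.87]]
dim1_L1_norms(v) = [5.97, 3.14, 9.19]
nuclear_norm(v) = 11.98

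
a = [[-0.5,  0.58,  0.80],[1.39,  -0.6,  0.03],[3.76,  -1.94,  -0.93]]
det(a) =0.155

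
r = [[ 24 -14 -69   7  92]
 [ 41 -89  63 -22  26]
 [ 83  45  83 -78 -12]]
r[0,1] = -14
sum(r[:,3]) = -93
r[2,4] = -12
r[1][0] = 41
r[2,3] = -78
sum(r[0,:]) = 40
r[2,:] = [83, 45, 83, -78, -12]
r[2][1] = 45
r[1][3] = -22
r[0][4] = 92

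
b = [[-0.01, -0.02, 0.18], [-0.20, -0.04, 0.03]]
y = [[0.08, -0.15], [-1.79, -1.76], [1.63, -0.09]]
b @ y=[[0.33, 0.02], [0.10, 0.10]]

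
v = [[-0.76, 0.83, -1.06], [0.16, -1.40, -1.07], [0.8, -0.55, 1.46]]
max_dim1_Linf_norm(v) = 1.46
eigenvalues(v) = [1.09, -0.0, -1.79]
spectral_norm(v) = 2.33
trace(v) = -0.70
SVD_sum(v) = [[-0.67,  0.44,  -1.25], [-0.19,  0.12,  -0.34], [0.79,  -0.52,  1.47]] + [[-0.09,0.39,0.19], [0.35,-1.52,-0.73], [0.01,-0.03,-0.01]] + [[-0.00,-0.00,0.0], [-0.00,-0.0,0.0], [-0.0,-0.0,0.0]]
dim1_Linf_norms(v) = [1.06, 1.4, 1.46]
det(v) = 0.00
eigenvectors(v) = [[-0.58, 0.87, 0.43],  [-0.35, 0.36, -0.86],  [0.74, -0.34, -0.25]]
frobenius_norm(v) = 2.93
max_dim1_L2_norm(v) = 1.77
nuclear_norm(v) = 4.11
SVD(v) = [[-0.64,0.25,0.73], [-0.18,-0.97,0.17], [0.75,-0.02,0.66]] @ diag([2.331914333615651, 1.776759747905588, 0.0005821514784466304]) @ [[0.45, -0.3, 0.84],[-0.20, 0.88, 0.42],[-0.87, -0.36, 0.34]]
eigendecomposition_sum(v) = [[-0.52, 0.1, -1.22], [-0.32, 0.06, -0.74], [0.66, -0.12, 1.55]] + [[-0.00, -0.0, -0.0], [-0.00, -0.0, -0.00], [0.0, 0.00, 0.0]] + [[-0.24, 0.73, 0.16], [0.48, -1.46, -0.32], [0.14, -0.43, -0.09]]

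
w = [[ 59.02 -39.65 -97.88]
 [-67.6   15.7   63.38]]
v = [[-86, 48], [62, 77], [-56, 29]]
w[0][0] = 59.02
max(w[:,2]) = 63.38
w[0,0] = 59.02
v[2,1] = 29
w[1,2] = 63.38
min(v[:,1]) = 29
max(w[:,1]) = 15.7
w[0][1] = -39.65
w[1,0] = -67.6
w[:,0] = [59.02, -67.6]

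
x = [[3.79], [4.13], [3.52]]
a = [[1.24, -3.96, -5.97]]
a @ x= [[-32.67]]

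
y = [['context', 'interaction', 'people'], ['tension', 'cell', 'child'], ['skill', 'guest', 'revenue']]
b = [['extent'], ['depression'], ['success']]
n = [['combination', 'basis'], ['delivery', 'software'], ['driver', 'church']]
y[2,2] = 'revenue'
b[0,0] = 'extent'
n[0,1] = 'basis'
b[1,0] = 'depression'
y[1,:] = ['tension', 'cell', 'child']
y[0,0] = 'context'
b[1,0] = 'depression'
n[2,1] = 'church'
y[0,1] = 'interaction'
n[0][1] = 'basis'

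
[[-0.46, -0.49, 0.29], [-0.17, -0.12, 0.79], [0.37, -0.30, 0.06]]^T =[[-0.46, -0.17, 0.37], [-0.49, -0.12, -0.30], [0.29, 0.79, 0.06]]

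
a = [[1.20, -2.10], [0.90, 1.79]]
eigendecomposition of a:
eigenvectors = [[0.84+0.00j, (0.84-0j)], [-0.12-0.53j, -0.12+0.53j]]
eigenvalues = [(1.5+1.34j), (1.5-1.34j)]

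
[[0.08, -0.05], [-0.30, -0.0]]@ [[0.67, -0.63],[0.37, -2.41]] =[[0.04, 0.07], [-0.2, 0.19]]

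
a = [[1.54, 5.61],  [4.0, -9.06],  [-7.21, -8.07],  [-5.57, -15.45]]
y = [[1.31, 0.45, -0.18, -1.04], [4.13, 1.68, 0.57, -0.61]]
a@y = [[25.19, 10.12, 2.92, -5.02], [-32.18, -13.42, -5.88, 1.37], [-42.77, -16.8, -3.3, 12.42], [-71.11, -28.46, -7.8, 15.22]]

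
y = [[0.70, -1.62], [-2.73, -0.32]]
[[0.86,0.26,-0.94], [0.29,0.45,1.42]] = y@[[-0.04, -0.14, -0.56], [-0.55, -0.22, 0.34]]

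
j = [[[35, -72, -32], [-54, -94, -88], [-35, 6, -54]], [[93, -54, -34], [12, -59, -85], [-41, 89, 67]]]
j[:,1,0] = [-54, 12]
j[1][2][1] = 89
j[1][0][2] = -34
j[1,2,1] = 89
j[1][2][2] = 67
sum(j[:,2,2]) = 13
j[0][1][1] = -94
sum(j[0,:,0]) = -54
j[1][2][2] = 67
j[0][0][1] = -72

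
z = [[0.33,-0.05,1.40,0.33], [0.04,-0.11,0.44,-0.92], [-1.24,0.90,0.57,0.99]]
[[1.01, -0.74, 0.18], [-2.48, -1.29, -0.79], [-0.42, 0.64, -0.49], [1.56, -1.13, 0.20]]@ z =[[0.08, 0.19, 1.19, 1.19], [0.11, -0.45, -4.49, -0.41], [0.49, -0.49, -0.59, -1.21], [0.22, 0.23, 1.8, 1.75]]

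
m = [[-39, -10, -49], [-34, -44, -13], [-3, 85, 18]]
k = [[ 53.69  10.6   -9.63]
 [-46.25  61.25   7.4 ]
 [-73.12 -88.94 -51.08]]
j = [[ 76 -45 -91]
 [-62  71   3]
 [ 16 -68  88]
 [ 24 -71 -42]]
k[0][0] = 53.69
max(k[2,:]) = -51.08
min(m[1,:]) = -44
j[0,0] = 76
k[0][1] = 10.6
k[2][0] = -73.12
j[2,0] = 16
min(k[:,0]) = -73.12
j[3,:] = [24, -71, -42]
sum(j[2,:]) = 36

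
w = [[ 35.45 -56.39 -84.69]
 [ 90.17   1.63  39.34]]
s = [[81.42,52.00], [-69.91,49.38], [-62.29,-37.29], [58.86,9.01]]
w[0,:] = [35.45, -56.39, -84.69]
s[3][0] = 58.86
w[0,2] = -84.69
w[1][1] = 1.63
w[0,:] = [35.45, -56.39, -84.69]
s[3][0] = 58.86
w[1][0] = 90.17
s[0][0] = 81.42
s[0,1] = 52.0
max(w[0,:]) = 35.45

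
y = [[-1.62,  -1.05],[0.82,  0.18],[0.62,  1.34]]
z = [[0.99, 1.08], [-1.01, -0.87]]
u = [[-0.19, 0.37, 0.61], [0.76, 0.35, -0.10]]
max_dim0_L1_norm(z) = 2.0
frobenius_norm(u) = 1.12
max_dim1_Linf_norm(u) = 0.76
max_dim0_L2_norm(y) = 1.92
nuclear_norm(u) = 1.58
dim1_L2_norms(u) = [0.74, 0.84]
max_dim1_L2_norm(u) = 0.84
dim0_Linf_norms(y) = [1.62, 1.34]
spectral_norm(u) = 0.86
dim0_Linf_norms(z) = [1.01, 1.08]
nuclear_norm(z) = 2.09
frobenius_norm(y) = 2.57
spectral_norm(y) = 2.45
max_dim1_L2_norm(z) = 1.47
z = u @ y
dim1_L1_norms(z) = [2.07, 1.88]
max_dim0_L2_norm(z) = 1.41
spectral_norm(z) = 1.98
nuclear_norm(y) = 3.23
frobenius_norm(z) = 1.98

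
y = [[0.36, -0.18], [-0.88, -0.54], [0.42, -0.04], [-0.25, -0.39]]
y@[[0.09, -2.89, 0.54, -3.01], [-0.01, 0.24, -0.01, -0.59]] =[[0.03, -1.08, 0.2, -0.98], [-0.07, 2.41, -0.47, 2.97], [0.04, -1.22, 0.23, -1.24], [-0.02, 0.63, -0.13, 0.98]]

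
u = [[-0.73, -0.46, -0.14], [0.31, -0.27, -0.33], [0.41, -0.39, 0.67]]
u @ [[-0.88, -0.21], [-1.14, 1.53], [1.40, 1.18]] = [[0.97, -0.72], [-0.43, -0.87], [1.02, 0.11]]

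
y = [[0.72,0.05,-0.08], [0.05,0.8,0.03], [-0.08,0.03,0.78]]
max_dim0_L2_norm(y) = 0.8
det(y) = 0.44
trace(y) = 2.30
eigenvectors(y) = [[-0.77, 0.62, 0.14], [0.35, 0.22, 0.91], [-0.53, -0.76, 0.39]]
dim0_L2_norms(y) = [0.73, 0.8, 0.78]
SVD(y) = [[-0.62, 0.14, -0.77],[-0.22, 0.91, 0.35],[0.76, 0.39, -0.53]] @ diag([0.836319506187356, 0.8206923419483763, 0.6429881518642683]) @ [[-0.62,-0.22,0.76], [0.14,0.91,0.39], [-0.77,0.35,-0.53]]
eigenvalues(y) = [0.64, 0.84, 0.82]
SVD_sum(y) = [[0.32, 0.12, -0.39], [0.12, 0.04, -0.14], [-0.39, -0.14, 0.48]] + [[0.02, 0.11, 0.05], [0.11, 0.68, 0.29], [0.05, 0.29, 0.12]] + [[0.39,-0.17,0.26], [-0.17,0.08,-0.12], [0.26,-0.12,0.18]]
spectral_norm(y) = 0.84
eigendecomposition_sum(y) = [[0.39, -0.17, 0.26], [-0.17, 0.08, -0.12], [0.26, -0.12, 0.18]] + [[0.32,0.12,-0.39], [0.12,0.04,-0.14], [-0.39,-0.14,0.48]] + [[0.02, 0.11, 0.05], [0.11, 0.68, 0.29], [0.05, 0.29, 0.12]]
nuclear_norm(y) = 2.30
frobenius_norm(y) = 1.34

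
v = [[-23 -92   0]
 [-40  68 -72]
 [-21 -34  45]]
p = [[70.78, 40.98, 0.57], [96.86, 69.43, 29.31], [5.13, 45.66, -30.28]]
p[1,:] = [96.86, 69.43, 29.31]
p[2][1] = 45.66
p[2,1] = 45.66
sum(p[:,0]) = 172.76999999999998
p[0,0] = 70.78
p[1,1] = 69.43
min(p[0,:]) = 0.57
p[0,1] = 40.98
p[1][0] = 96.86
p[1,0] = 96.86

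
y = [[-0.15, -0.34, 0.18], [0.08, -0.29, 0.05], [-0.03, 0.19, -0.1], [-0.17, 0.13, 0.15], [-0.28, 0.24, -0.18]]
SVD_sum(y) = [[0.08, -0.3, 0.13], [0.08, -0.26, 0.11], [-0.05, 0.19, -0.08], [-0.03, 0.09, -0.04], [-0.09, 0.31, -0.13]] + [[-0.23, -0.03, 0.08], [0.02, 0.0, -0.01], [0.03, 0.0, -0.01], [-0.18, -0.02, 0.07], [-0.16, -0.02, 0.06]] + [[-0.01, -0.02, -0.03],[-0.02, -0.03, -0.06],[-0.0, -0.00, -0.01],[0.04, 0.06, 0.12],[-0.03, -0.05, -0.1]]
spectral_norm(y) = 0.62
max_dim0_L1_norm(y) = 1.19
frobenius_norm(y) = 0.74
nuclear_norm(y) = 1.17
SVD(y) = [[0.54, 0.68, -0.18], [0.48, -0.06, -0.32], [-0.35, -0.08, -0.05], [-0.17, 0.55, 0.70], [-0.57, 0.48, -0.61]] @ diag([0.6165005400718097, 0.35608520672039323, 0.20082432533451183]) @ [[0.25, -0.89, 0.38], [-0.93, -0.12, 0.35], [0.26, 0.44, 0.86]]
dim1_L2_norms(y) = [0.41, 0.3, 0.22, 0.26, 0.41]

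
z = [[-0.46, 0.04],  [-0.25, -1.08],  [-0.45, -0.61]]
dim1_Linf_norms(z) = [0.46, 1.08, 0.61]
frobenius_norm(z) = 1.42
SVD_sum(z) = [[-0.05, -0.13], [-0.42, -1.01], [-0.28, -0.68]] + [[-0.41, 0.17], [0.17, -0.07], [-0.17, 0.07]]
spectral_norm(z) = 1.33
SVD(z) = [[-0.1,0.86], [-0.83,-0.35], [-0.55,0.36]] @ diag([1.3252824519711794, 0.5102219345512877]) @ [[0.38, 0.92], [-0.92, 0.38]]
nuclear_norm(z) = 1.84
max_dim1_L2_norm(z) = 1.11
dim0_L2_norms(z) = [0.69, 1.24]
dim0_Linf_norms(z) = [0.46, 1.08]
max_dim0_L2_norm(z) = 1.24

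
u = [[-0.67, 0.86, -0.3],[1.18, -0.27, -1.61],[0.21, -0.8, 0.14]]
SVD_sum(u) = [[-0.28, 0.12, 0.32], [1.27, -0.52, -1.43], [0.16, -0.06, -0.18]] + [[-0.28,0.83,-0.55], [-0.09,0.26,-0.17], [0.21,-0.62,0.41]] + [[-0.11, -0.08, -0.07], [-0.01, -0.00, -0.00], [-0.15, -0.11, -0.09]]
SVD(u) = [[-0.21, -0.78, 0.59], [0.97, -0.24, 0.03], [0.12, 0.58, 0.8]] @ diag([2.0508548911103883, 1.3279233196633293, 0.26497900426811904]) @ [[0.64, -0.26, -0.72], [0.27, -0.8, 0.53], [-0.72, -0.53, -0.44]]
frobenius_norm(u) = 2.46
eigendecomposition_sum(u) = [[-0.65, 0.55, 0.36], [1.02, -0.87, -0.57], [0.49, -0.42, -0.27]] + [[-0.16, -0.02, -0.18], [-0.11, -0.01, -0.12], [-0.12, -0.01, -0.13]] + [[0.14, 0.32, -0.48], [0.27, 0.62, -0.92], [-0.16, -0.36, 0.55]]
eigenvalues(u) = [-1.8, -0.31, 1.3]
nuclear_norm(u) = 3.64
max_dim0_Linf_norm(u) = 1.61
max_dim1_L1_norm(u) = 3.06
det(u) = 0.72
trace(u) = -0.80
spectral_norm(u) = 2.05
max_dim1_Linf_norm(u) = 1.61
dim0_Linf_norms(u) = [1.18, 0.86, 1.61]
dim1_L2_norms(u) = [1.13, 2.01, 0.84]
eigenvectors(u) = [[0.50, -0.70, -0.41], [-0.78, -0.48, -0.78], [-0.38, -0.53, 0.46]]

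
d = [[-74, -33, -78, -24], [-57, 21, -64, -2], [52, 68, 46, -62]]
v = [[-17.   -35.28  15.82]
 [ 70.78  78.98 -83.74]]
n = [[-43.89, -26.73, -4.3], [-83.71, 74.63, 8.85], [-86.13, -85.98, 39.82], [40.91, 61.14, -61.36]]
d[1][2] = -64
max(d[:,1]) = 68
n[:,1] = [-26.73, 74.63, -85.98, 61.14]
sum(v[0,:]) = -36.46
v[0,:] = [-17.0, -35.28, 15.82]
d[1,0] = -57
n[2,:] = [-86.13, -85.98, 39.82]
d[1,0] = -57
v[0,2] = 15.82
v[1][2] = -83.74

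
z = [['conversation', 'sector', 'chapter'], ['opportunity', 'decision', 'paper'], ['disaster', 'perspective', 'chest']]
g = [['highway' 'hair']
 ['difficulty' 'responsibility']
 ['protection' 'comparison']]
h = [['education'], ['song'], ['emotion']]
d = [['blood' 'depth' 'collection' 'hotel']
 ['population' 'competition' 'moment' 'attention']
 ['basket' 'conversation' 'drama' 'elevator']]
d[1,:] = ['population', 'competition', 'moment', 'attention']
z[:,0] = ['conversation', 'opportunity', 'disaster']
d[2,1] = 'conversation'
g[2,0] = 'protection'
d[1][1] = 'competition'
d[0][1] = 'depth'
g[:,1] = ['hair', 'responsibility', 'comparison']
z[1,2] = 'paper'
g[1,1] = 'responsibility'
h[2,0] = 'emotion'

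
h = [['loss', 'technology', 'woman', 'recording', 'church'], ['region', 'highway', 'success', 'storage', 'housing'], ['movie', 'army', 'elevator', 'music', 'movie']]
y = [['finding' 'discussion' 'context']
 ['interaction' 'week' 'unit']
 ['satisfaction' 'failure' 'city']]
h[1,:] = ['region', 'highway', 'success', 'storage', 'housing']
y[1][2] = 'unit'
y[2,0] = 'satisfaction'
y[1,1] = 'week'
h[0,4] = 'church'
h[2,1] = 'army'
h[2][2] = 'elevator'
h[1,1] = 'highway'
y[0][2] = 'context'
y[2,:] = ['satisfaction', 'failure', 'city']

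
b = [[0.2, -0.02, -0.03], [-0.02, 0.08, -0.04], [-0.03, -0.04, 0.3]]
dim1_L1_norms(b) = [0.25, 0.14, 0.37]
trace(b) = 0.58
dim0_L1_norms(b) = [0.25, 0.14, 0.37]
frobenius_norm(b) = 0.38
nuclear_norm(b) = 0.58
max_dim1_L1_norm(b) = 0.37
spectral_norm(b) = 0.31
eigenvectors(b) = [[0.23,-0.95,-0.19],  [0.15,0.23,-0.96],  [-0.96,-0.19,-0.19]]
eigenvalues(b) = [0.31, 0.2, 0.07]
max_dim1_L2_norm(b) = 0.3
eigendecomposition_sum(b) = [[0.02, 0.01, -0.07], [0.01, 0.01, -0.04], [-0.07, -0.04, 0.29]] + [[0.18, -0.04, 0.04], [-0.04, 0.01, -0.01], [0.04, -0.01, 0.01]] + [[0.0,0.01,0.00],[0.01,0.06,0.01],[0.0,0.01,0.0]]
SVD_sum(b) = [[0.02, 0.01, -0.07],[0.01, 0.01, -0.04],[-0.07, -0.04, 0.29]] + [[0.18, -0.04, 0.04], [-0.04, 0.01, -0.01], [0.04, -0.01, 0.01]] + [[0.00, 0.01, 0.00], [0.01, 0.06, 0.01], [0.0, 0.01, 0.0]]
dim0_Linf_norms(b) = [0.2, 0.08, 0.3]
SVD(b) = [[-0.23, 0.95, 0.19], [-0.15, -0.23, 0.96], [0.96, 0.19, 0.19]] @ diag([0.31319370225409043, 0.19865996694561575, 0.06814633080029396]) @ [[-0.23,  -0.15,  0.96], [0.95,  -0.23,  0.19], [0.19,  0.96,  0.19]]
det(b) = 0.00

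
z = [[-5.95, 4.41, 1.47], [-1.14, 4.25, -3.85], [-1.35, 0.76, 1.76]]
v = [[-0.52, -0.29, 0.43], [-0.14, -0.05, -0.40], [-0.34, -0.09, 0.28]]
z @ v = [[1.98, 1.37, -3.91], [1.31, 0.46, -3.27], [-0.00, 0.20, -0.39]]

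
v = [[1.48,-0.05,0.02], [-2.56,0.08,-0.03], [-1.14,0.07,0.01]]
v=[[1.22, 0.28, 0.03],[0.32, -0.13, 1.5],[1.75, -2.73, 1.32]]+[[0.26, -0.33, -0.01], [-2.88, 0.21, -1.53], [-2.89, 2.80, -1.31]]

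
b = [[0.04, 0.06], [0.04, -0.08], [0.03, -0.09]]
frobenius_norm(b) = 0.15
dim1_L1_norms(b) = [0.1, 0.12, 0.12]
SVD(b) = [[0.36, 0.92], [-0.63, 0.36], [-0.69, 0.15]] @ diag([0.1375726641497113, 0.05721679892086533]) @ [[-0.23,0.97], [0.97,0.23]]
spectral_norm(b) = 0.14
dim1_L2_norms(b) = [0.07, 0.09, 0.09]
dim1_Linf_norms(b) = [0.06, 0.08, 0.09]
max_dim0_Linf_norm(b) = 0.09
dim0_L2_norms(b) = [0.06, 0.13]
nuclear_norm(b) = 0.19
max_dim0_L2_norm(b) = 0.13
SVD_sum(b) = [[-0.01, 0.05], [0.02, -0.08], [0.02, -0.09]] + [[0.05, 0.01], [0.02, 0.0], [0.01, 0.00]]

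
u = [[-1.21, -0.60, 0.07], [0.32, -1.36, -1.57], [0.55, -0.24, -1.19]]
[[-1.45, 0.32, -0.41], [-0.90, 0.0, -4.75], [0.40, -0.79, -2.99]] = u @[[0.63, 0.36, 0.12], [1.12, -1.14, 0.73], [-0.27, 1.06, 2.42]]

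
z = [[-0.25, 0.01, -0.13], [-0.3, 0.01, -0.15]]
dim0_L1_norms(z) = [0.55, 0.02, 0.28]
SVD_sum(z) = [[-0.25, 0.01, -0.13], [-0.30, 0.01, -0.15]] + [[0.0, 0.00, -0.0], [-0.0, -0.0, 0.0]]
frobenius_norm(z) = 0.44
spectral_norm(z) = 0.44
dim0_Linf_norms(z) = [0.3, 0.01, 0.15]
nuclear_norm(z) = 0.44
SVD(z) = [[-0.64, -0.77], [-0.77, 0.64]] @ diag([0.43827705485197394, 0.00363637048165619]) @ [[0.89, -0.03, 0.45], [-0.44, -0.34, 0.83]]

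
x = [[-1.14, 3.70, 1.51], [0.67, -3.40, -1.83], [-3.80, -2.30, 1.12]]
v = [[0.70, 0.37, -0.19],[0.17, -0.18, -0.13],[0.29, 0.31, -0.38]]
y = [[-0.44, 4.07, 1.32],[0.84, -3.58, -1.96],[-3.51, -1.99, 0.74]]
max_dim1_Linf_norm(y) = 4.07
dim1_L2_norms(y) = [4.3, 4.17, 4.1]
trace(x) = -3.42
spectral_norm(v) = 0.96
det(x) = 10.26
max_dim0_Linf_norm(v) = 0.7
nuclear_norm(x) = 10.65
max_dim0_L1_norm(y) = 9.64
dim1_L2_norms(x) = [4.16, 3.92, 4.58]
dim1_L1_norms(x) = [6.35, 5.9, 7.22]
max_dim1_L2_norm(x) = 4.58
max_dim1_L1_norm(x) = 7.22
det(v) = 0.07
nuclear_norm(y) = 10.42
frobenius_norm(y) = 7.26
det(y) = 9.56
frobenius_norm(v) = 1.03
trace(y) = -3.28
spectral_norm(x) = 5.81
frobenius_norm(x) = 7.32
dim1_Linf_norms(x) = [3.7, 3.4, 3.8]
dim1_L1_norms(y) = [5.83, 6.38, 6.24]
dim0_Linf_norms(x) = [3.8, 3.7, 1.83]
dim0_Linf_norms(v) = [0.7, 0.37, 0.38]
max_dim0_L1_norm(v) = 1.16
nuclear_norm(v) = 1.49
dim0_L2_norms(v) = [0.78, 0.52, 0.44]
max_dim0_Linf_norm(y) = 4.07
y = v + x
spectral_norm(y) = 6.10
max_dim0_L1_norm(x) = 9.4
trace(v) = 0.14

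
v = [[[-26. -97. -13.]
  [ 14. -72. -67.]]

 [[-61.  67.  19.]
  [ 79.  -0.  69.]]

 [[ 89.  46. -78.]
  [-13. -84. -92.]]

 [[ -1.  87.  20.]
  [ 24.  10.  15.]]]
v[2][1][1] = -84.0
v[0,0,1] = -97.0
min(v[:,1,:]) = -92.0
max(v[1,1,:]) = 79.0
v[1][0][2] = 19.0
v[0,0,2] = -13.0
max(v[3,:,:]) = 87.0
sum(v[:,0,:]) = 52.0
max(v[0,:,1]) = -72.0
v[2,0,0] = 89.0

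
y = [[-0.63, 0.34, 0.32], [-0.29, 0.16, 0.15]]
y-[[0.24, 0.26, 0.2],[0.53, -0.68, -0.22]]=[[-0.87, 0.08, 0.12],[-0.82, 0.84, 0.37]]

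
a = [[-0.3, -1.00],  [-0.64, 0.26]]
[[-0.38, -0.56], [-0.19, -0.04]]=a@ [[0.40, 0.26], [0.26, 0.48]]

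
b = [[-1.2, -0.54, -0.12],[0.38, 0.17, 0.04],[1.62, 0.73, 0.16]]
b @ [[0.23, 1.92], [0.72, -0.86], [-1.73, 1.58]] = [[-0.46, -2.03], [0.14, 0.65], [0.62, 2.74]]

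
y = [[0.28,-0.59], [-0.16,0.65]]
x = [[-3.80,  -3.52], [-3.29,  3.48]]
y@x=[[0.88, -3.04], [-1.53, 2.83]]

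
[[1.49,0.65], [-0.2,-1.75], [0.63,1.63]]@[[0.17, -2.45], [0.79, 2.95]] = [[0.77, -1.73], [-1.42, -4.67], [1.39, 3.26]]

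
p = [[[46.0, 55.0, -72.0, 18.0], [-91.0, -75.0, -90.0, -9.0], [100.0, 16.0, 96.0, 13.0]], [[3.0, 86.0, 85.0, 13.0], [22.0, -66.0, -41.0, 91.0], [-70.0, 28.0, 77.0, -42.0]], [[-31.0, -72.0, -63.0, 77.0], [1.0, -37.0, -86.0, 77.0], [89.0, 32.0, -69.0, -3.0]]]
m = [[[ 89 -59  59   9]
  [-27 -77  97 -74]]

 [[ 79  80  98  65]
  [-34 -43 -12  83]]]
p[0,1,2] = -90.0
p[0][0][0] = 46.0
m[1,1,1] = -43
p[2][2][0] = 89.0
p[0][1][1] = -75.0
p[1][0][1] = 86.0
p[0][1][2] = -90.0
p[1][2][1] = 28.0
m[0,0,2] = 59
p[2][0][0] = -31.0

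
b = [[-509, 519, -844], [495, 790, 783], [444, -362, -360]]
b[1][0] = 495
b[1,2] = 783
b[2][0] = 444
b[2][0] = 444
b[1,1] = 790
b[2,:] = [444, -362, -360]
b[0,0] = -509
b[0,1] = 519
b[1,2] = 783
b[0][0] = -509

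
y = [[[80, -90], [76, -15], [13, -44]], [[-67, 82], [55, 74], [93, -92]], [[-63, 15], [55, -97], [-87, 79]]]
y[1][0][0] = -67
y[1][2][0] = 93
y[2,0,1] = 15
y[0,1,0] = 76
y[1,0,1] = 82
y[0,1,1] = -15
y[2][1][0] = 55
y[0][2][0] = 13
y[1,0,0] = -67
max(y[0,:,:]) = 80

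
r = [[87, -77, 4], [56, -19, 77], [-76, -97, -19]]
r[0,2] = 4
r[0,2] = 4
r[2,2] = -19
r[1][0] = 56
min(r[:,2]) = -19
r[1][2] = 77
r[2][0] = -76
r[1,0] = 56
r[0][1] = -77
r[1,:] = [56, -19, 77]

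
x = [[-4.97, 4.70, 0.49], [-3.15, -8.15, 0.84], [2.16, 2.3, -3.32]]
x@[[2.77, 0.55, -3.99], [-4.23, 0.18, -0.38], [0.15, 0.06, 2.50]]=[[-33.57, -1.86, 19.27], [25.88, -3.15, 17.77], [-4.24, 1.40, -17.79]]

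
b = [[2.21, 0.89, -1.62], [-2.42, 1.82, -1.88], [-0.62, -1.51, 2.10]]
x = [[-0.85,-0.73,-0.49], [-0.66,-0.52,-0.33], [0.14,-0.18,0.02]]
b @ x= [[-2.69, -1.78, -1.41], [0.59, 1.16, 0.55], [1.82, 0.86, 0.84]]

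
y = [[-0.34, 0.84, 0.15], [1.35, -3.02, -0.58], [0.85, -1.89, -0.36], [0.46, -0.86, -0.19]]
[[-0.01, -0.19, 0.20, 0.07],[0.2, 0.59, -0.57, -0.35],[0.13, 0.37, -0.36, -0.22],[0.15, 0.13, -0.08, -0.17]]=y @ [[0.9,  -0.55,  0.79,  -0.92],[0.55,  -0.46,  0.75,  -0.28],[-1.12,  0.09,  -1.08,  -0.08]]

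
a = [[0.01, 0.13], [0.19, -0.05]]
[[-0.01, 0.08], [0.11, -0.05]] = a@[[0.54, -0.12],[-0.12, 0.63]]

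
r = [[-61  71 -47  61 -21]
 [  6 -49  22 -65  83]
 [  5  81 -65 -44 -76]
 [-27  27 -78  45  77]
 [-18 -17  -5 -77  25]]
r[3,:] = [-27, 27, -78, 45, 77]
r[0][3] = 61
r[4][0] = -18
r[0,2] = -47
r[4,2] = -5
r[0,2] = -47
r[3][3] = 45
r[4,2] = -5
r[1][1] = -49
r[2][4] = -76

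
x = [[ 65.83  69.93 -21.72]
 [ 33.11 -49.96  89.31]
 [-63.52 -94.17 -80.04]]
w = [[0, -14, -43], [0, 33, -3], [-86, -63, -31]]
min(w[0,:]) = -43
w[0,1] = -14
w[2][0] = -86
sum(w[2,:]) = -180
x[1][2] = 89.31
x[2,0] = -63.52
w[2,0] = -86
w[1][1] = 33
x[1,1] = -49.96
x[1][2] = 89.31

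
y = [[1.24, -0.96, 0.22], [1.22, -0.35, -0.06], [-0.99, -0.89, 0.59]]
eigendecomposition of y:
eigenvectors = [[(-0.08+0.46j),(-0.08-0.46j),(0.16+0j)], [0.23+0.32j,(0.23-0.32j),(0.42+0j)], [-0.79+0.00j,(-0.79-0j),(0.9+0j)]]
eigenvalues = [(0.74+0.94j), (0.74-0.94j), (-0+0j)]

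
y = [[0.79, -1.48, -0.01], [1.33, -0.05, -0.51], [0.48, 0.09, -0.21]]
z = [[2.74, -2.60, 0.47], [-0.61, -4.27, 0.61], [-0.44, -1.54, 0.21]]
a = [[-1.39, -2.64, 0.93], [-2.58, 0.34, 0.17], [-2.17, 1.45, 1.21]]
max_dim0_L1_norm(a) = 6.14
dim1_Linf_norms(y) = [1.48, 1.33, 0.48]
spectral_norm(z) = 5.36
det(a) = -10.29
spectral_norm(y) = 1.93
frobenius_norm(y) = 2.26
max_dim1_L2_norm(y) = 1.68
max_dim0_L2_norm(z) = 5.23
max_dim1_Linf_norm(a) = 2.64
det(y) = -0.01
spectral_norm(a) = 3.85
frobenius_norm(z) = 6.01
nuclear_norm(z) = 8.07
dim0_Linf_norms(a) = [2.58, 2.64, 1.21]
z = y @ a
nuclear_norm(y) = 3.12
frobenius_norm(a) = 4.98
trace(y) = 0.53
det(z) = 0.04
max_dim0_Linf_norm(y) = 1.48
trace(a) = 0.16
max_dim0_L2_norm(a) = 3.65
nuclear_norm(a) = 7.77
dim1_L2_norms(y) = [1.68, 1.43, 0.53]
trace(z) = -1.32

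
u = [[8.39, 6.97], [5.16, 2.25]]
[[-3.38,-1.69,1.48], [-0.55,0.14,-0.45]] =u @ [[0.22, 0.28, -0.38],[-0.75, -0.58, 0.67]]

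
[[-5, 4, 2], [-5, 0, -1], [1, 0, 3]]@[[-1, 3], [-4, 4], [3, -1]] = [[-5, -1], [2, -14], [8, 0]]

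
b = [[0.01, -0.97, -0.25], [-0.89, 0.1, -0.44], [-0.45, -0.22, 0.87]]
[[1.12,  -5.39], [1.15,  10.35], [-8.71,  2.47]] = b@[[2.9, -10.44], [1.00, 5.74], [-8.26, -1.11]]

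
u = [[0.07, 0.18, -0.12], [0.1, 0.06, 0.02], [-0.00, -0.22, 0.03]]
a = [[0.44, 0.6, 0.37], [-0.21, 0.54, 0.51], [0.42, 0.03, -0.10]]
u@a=[[-0.06, 0.14, 0.13], [0.04, 0.09, 0.07], [0.06, -0.12, -0.12]]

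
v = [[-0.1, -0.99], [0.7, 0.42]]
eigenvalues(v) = [(0.16+0.79j), (0.16-0.79j)]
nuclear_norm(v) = 1.72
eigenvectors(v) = [[0.77+0.00j, (0.77-0j)], [-0.20-0.61j, (-0.2+0.61j)]]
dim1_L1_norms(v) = [1.09, 1.12]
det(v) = 0.65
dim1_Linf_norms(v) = [0.99, 0.7]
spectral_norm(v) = 1.16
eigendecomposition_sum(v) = [[-0.05+0.42j, (-0.5+0.1j)],[(0.35-0.07j), (0.21+0.37j)]] + [[(-0.05-0.42j), -0.49-0.10j],[(0.35+0.07j), 0.21-0.37j]]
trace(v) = 0.32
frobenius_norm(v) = 1.29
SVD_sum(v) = [[-0.4, -0.85], [0.29, 0.61]] + [[0.3, -0.14], [0.41, -0.19]]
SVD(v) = [[0.81, -0.58],[-0.58, -0.81]] @ diag([1.1577140476929795, 0.5623150218288119]) @ [[-0.42, -0.91], [-0.91, 0.42]]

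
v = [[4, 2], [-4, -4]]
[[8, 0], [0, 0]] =v@[[4, 0], [-4, 0]]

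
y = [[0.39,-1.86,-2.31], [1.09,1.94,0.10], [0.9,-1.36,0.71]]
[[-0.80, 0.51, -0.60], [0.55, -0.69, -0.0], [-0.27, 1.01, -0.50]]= y @ [[0.01,0.22,-0.33], [0.27,-0.49,0.18], [0.13,0.21,0.06]]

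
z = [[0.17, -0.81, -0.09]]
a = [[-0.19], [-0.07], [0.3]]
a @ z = [[-0.03, 0.15, 0.02], [-0.01, 0.06, 0.01], [0.05, -0.24, -0.03]]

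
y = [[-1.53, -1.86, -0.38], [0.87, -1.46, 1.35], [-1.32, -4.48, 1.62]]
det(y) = 2.51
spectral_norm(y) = 5.54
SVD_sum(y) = [[-0.54, -1.83, 0.60], [-0.41, -1.38, 0.46], [-1.33, -4.52, 1.49]] + [[-1.07, 0.02, -0.88], [1.20, -0.03, 0.99], [0.07, -0.00, 0.06]] + [[0.08, -0.06, -0.10], [0.08, -0.05, -0.09], [-0.06, 0.04, 0.07]]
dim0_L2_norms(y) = [2.2, 5.07, 2.14]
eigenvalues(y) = [(-0.92+2.14j), (-0.92-2.14j), (0.47+0j)]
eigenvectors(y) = [[0.26+0.45j, (0.26-0.45j), (-0.48+0j)], [(0.3-0.45j), 0.30+0.45j, 0.35+0.00j], [0.66+0.00j, (0.66-0j), 0.81+0.00j]]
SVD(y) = [[-0.36, 0.67, -0.65],[-0.27, -0.74, -0.61],[-0.89, -0.04, 0.45]] @ diag([5.539658217518317, 2.087582487549325, 0.21745388191328285]) @ [[0.27, 0.91, -0.3], [-0.77, 0.02, -0.64], [-0.58, 0.4, 0.71]]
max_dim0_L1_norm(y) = 7.8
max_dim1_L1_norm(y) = 7.42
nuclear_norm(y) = 7.84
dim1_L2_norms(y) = [2.44, 2.17, 4.94]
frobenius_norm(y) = 5.92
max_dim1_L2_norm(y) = 4.94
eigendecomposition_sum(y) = [[-0.90+0.13j, (-1.07-1.21j), (-0.07+0.6j)],[(0.54+0.77j), -0.63+1.54j, (0.59-0.21j)],[-0.43+1.07j, (-2.01+0.4j), 0.61+0.46j]] + [[(-0.9-0.13j), -1.07+1.21j, -0.07-0.60j], [(0.54-0.77j), (-0.63-1.54j), 0.59+0.21j], [(-0.43-1.07j), -2.01-0.40j, 0.61-0.46j]] + [[(0.27+0j), (0.28+0j), (-0.23-0j)],[(-0.2-0j), -0.20-0.00j, (0.17+0j)],[-0.46-0.00j, -0.47-0.00j, (0.39+0j)]]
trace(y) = -1.37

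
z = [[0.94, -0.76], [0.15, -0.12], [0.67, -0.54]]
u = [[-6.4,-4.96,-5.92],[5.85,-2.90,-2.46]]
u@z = [[-10.73, 8.66], [3.42, -2.77]]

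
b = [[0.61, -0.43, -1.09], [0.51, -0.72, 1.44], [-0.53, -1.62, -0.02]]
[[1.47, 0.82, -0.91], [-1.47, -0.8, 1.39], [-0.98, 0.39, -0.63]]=b @[[0.73,-0.01,0.39],[0.38,-0.23,0.25],[-1.09,-0.67,0.95]]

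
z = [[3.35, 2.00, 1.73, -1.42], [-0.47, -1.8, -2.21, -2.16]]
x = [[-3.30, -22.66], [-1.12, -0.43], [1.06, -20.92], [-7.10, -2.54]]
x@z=[[-0.4,34.19,44.37,53.63], [-3.55,-1.47,-0.99,2.52], [13.38,39.78,48.07,43.68], [-22.59,-9.63,-6.67,15.57]]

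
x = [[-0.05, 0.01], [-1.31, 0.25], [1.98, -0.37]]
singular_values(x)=[2.42, 0.0]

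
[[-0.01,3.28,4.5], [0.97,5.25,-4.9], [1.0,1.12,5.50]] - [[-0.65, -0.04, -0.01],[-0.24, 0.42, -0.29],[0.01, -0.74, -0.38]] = [[0.64, 3.32, 4.51],  [1.21, 4.83, -4.61],  [0.99, 1.86, 5.88]]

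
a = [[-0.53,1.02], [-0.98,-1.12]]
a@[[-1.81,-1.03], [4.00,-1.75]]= [[5.04, -1.24],  [-2.71, 2.97]]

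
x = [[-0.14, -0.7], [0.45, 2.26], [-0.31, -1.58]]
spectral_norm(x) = 2.90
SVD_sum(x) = [[-0.14, -0.70], [0.45, 2.26], [-0.31, -1.58]] + [[-0.00,0.00], [0.0,-0.00], [0.0,-0.0]]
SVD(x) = [[-0.25, 0.30],[0.79, -0.48],[-0.56, -0.82]] @ diag([2.9003766673497355, 0.003897113450124511]) @ [[0.19, 0.98], [-0.98, 0.19]]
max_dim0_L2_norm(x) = 2.84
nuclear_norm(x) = 2.90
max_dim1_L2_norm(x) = 2.3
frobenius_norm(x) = 2.90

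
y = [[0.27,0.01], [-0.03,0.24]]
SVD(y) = [[-0.95, 0.33], [0.33, 0.95]] @ diag([0.27381086762589324, 0.2377553548712533]) @ [[-0.97, 0.25],[0.25, 0.97]]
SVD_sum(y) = [[0.25, -0.07], [-0.09, 0.02]] + [[0.02, 0.08], [0.06, 0.22]]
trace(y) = 0.51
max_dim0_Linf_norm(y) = 0.27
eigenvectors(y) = [[-0.43-0.25j, -0.43+0.25j], [0.87+0.00j, (0.87-0j)]]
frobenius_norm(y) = 0.36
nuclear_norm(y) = 0.51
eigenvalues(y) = [(0.26+0.01j), (0.26-0.01j)]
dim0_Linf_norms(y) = [0.27, 0.24]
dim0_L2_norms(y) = [0.27, 0.24]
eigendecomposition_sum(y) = [[0.14-0.22j, (0.01-0.15j)],  [(-0.02+0.44j), (0.12+0.23j)]] + [[(0.14+0.22j), 0.01+0.15j], [(-0.02-0.44j), 0.12-0.23j]]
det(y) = 0.07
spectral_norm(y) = 0.27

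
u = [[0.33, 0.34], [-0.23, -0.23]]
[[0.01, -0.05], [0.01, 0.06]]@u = [[0.01, 0.01], [-0.01, -0.01]]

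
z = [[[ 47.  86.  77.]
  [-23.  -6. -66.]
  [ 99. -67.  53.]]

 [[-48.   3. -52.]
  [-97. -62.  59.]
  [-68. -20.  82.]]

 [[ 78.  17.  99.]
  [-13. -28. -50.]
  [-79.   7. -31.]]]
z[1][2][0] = -68.0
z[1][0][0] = -48.0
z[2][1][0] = -13.0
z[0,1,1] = -6.0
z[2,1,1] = -28.0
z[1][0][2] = -52.0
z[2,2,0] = -79.0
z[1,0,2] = -52.0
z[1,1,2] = 59.0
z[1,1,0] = -97.0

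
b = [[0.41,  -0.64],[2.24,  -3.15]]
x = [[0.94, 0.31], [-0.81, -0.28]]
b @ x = [[0.90, 0.31], [4.66, 1.58]]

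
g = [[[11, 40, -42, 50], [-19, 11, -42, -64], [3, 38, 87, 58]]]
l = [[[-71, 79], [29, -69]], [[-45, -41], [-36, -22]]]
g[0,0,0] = 11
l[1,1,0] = -36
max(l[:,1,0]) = 29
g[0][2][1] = 38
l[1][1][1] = -22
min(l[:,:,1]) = -69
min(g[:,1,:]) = -64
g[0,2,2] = 87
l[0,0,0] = -71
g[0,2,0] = 3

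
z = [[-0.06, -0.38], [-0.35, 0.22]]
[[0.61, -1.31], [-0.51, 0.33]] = z @ [[0.42, 1.12], [-1.66, 3.26]]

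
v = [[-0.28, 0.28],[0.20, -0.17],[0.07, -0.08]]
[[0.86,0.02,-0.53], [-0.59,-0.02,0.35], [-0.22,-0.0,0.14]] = v @ [[-2.38,-0.34,1.03], [0.68,-0.26,-0.86]]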